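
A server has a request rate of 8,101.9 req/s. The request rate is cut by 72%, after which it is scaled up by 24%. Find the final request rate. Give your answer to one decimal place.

After the 72% decrease: 8,101.9 × 0.28 = 2268.532.
24% increase: 2268.532 × 1.24 = 2812.97968 ≈ 2,813.0.

2,813.0 req/s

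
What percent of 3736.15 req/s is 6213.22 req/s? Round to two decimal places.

6213.22 req/s ÷ 3736.15 req/s ≈ 166.30%.

166.30%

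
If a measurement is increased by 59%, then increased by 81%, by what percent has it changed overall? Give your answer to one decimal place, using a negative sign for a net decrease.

187.8%

The combined multiplier is 1.59 × 1.81 = 2.8779.
That corresponds to an increase of 187.8%.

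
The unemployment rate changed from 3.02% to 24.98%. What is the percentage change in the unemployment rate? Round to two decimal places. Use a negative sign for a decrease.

The change is 24.98 − 3.02 = 21.96 percentage points.
Relative to the original 3.02%, that is 21.96 ÷ 3.02 ≈ 727.15%.

727.15%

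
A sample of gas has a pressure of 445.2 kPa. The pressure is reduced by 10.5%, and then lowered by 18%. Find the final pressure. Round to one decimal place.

Each change multiplies by a factor: 0.895 × 0.82 = 0.7339.
445.2 × 0.7339 = 326.73228 ≈ 326.7.

326.7 kPa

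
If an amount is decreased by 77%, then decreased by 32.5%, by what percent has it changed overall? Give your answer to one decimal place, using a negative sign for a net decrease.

-84.5%

A 77% decrease multiplies by 0.23.
Then a 32.5% decrease: 0.23 × 0.675 = 0.15525.
Overall factor 0.15525, i.e. -84.5%.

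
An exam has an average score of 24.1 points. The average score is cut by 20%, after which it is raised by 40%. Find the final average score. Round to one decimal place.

Each change multiplies by a factor: 0.8 × 1.4 = 1.12.
24.1 × 1.12 = 26.992 ≈ 27.0.

27.0 points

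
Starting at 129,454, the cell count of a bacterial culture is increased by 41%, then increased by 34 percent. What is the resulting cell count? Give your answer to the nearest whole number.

244,590

Apply the 41% increase: 129,454 × 1.41 = 182530.14.
Apply the 34% increase: 182530.14 × 1.34 = 244590.3876 ≈ 244,590.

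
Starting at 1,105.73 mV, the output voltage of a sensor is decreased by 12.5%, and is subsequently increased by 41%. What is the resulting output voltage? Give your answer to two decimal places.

Apply the 12.5% decrease: 1,105.73 × 0.875 = 967.51375.
41% increase: 967.51375 × 1.41 = 1364.1943875 ≈ 1,364.19.

1,364.19 mV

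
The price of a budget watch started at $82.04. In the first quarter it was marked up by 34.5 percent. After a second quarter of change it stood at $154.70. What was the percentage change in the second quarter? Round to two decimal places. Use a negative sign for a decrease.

After the first quarter: $82.04 × 1.345 = $110.3438.
Second-quarter multiplier: $154.70 ÷ $110.3438 ≈ 1.401982.
That is a change of 40.20%.

40.20%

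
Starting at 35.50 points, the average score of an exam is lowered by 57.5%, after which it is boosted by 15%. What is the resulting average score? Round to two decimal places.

17.35 points

Apply the 57.5% decrease: 35.50 × 0.425 = 15.0875.
Apply the 15% increase: 15.0875 × 1.15 = 17.350625 ≈ 17.35.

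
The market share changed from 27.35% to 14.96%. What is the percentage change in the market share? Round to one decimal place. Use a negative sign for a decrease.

-45.3%

The change is 14.96 − 27.35 = -12.39 percentage points.
Relative to the original 27.35%, that is -12.39 ÷ 27.35 ≈ -45.3%.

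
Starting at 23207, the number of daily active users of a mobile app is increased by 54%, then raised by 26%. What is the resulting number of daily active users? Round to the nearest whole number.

45031

Each change multiplies by a factor: 1.54 × 1.26 = 1.9404.
23207 × 1.9404 = 45030.8628 ≈ 45031.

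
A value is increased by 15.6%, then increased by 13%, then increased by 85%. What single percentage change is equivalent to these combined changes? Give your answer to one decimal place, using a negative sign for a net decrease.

The combined multiplier is 1.156 × 1.13 × 1.85 = 2.416618.
That corresponds to an increase of 141.7%.

141.7%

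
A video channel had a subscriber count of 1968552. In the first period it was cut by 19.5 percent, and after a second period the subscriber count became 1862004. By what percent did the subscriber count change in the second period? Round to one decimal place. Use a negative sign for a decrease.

17.5%

After the first period: 1968552 × 0.805 = 1584684.36.
Second-period multiplier: 1862004 ÷ 1584684.36 ≈ 1.175.
That is a change of 17.5%.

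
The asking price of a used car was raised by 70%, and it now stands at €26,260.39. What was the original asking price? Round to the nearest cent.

€15,447.29

The overall multiplier applied was 1.7.
So the original asking price was €26,260.39 ÷ 1.7 ≈ €15,447.29.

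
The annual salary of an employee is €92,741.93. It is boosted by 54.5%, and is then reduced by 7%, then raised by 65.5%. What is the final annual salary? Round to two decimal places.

After the 54.5% increase: €92,741.93 × 1.545 = €143286.28185.
Apply the 7% decrease: €143286.28185 × 0.93 = €133256.2421205.
65.5% increase: €133256.2421205 × 1.655 = €220539.0807094275 ≈ €220,539.08.

€220,539.08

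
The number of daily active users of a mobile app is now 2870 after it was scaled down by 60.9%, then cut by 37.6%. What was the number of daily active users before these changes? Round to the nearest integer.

Undoing the 37.6% decrease: 2870 ÷ 0.624 ≈ 4599.358974.
Undoing the 60.9% decrease: 4599.358974 ÷ 0.391 ≈ 11763.

11763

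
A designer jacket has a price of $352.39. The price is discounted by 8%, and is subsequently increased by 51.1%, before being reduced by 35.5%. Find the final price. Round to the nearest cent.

$315.96

After the 8% decrease: $352.39 × 0.92 = $324.1988.
51.1% increase: $324.1988 × 1.511 = $489.8643868.
35.5% decrease: $489.8643868 × 0.645 = $315.962529486 ≈ $315.96.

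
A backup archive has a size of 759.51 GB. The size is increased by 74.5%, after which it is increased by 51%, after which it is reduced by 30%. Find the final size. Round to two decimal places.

74.5% increase: 759.51 × 1.745 = 1325.34495.
After the 51% increase: 1325.34495 × 1.51 = 2001.2708745.
After the 30% decrease: 2001.2708745 × 0.7 = 1400.88961215 ≈ 1400.89.

1400.89 GB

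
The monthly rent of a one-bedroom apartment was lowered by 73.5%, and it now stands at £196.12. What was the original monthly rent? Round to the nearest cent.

£740.08

The overall multiplier applied was 0.265.
So the original monthly rent was £196.12 ÷ 0.265 ≈ £740.08.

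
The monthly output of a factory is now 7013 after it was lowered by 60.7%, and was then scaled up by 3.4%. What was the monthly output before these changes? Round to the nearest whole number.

The overall multiplier applied was 0.393 × 1.034 = 0.406362.
So the original monthly output was 7013 ÷ 0.406362 ≈ 17258.

17258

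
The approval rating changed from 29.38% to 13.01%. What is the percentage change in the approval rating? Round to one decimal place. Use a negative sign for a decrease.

-55.7%

The change is 13.01 − 29.38 = -16.37 percentage points.
Relative to the original 29.38%, that is -16.37 ÷ 29.38 ≈ -55.7%.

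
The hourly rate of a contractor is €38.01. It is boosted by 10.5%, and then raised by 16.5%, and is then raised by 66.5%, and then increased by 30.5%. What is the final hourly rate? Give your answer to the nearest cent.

€106.32

Apply the 10.5% increase: €38.01 × 1.105 = €42.00105.
Apply the 16.5% increase: €42.00105 × 1.165 = €48.93122325.
After the 66.5% increase: €48.93122325 × 1.665 = €81.47048671125.
30.5% increase: €81.47048671125 × 1.305 = €106.31898515818125 ≈ €106.32.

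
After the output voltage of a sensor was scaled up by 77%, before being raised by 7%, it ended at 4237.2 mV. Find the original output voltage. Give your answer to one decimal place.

2237.3 mV

Undoing the 7% increase: 4237.2 ÷ 1.07 = 3960.
Undoing the 77% increase: 3960 ÷ 1.77 ≈ 2237.3 mV.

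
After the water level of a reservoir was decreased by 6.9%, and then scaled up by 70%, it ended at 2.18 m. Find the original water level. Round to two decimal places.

The overall multiplier applied was 0.931 × 1.7 = 1.5827.
So the original water level was 2.18 ÷ 1.5827 ≈ 1.38 m.

1.38 m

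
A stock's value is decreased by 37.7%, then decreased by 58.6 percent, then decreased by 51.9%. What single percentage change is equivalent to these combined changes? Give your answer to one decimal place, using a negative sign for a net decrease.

A 37.7% decrease multiplies by 0.623.
Then a 58.6% decrease: 0.623 × 0.414 = 0.257922.
Then a 51.9% decrease: 0.257922 × 0.481 = 0.124060482.
Overall factor 0.124060482, i.e. -87.6%.

-87.6%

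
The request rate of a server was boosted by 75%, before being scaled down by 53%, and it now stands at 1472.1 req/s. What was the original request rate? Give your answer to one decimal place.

Undoing the 53% decrease: 1472.1 ÷ 0.47 ≈ 3132.12766.
Undoing the 75% increase: 3132.12766 ÷ 1.75 ≈ 1789.8 req/s.

1789.8 req/s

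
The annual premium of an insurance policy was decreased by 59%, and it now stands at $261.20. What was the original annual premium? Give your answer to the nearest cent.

$637.07

The overall multiplier applied was 0.41.
So the original annual premium was $261.20 ÷ 0.41 ≈ $637.07.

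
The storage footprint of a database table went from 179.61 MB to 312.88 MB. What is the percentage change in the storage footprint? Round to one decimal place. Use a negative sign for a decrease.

74.2%

Change: 312.88 − 179.61 = 133.27.
Relative to the original: 133.27 ÷ 179.61 ≈ 74.2%.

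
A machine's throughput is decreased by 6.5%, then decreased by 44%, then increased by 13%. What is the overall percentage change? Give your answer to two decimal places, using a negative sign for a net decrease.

A 6.5% decrease multiplies by 0.935.
Then a 44% decrease: 0.935 × 0.56 = 0.5236.
Then a 13% increase: 0.5236 × 1.13 = 0.591668.
Overall factor 0.591668, i.e. -40.83%.

-40.83%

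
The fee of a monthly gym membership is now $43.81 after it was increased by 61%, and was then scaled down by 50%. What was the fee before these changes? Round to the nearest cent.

Undoing the 50% decrease: $43.81 ÷ 0.5 = $87.62.
Undoing the 61% increase: $87.62 ÷ 1.61 ≈ $54.42.

$54.42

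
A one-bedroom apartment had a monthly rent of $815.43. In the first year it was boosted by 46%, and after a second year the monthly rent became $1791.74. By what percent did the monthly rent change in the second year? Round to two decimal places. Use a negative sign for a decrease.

After the first year: $815.43 × 1.46 = $1190.5278.
Second-year multiplier: $1791.74 ÷ $1190.5278 ≈ 1.504996.
That is a change of 50.50%.

50.50%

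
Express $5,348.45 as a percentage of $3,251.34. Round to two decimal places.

164.50%

$5,348.45 ÷ $3,251.34 ≈ 164.50%.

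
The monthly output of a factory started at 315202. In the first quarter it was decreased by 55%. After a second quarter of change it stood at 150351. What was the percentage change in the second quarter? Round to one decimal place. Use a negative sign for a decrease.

After the first quarter: 315202 × 0.45 = 141840.9.
Second-quarter multiplier: 150351 ÷ 141840.9 ≈ 1.06.
That is a change of 6.0%.

6.0%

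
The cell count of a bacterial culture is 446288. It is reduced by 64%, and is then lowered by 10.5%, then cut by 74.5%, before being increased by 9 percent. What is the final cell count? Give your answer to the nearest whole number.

Each change multiplies by a factor: 0.36 × 0.895 × 0.255 × 1.09 = 0.08955549.
446288 × 0.08955549 = 39967.54052112 ≈ 39968.

39968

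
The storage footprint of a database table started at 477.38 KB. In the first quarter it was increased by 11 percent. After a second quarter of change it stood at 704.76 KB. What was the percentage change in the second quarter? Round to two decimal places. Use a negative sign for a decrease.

33.00%

After the first quarter: 477.38 × 1.11 = 529.8918.
Second-quarter multiplier: 704.76 ÷ 529.8918 ≈ 1.330007.
That is a change of 33.00%.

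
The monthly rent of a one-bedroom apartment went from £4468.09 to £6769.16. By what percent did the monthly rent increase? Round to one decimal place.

Change: £6769.16 − £4468.09 = £2301.07.
Relative to the original: £2301.07 ÷ £4468.09 ≈ 51.5%.
So the monthly rent increased by 51.5%.

51.5%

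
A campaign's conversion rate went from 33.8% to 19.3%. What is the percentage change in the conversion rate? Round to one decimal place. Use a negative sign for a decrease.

The change is 19.3 − 33.8 = -14.5 percentage points.
Relative to the original 33.8%, that is -14.5 ÷ 33.8 ≈ -42.9%.

-42.9%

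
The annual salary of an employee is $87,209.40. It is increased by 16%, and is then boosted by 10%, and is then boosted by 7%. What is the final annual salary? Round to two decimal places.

Each change multiplies by a factor: 1.16 × 1.1 × 1.07 = 1.36532.
$87,209.40 × 1.36532 = $119068.738008 ≈ $119,068.74.

$119,068.74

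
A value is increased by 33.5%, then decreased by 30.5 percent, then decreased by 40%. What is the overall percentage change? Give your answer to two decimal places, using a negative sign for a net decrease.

The combined multiplier is 1.335 × 0.695 × 0.6 = 0.556695.
That corresponds to a decrease of 44.33%.

-44.33%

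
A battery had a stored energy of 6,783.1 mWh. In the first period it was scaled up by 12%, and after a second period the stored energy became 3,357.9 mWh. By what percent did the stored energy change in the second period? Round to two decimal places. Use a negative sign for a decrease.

-55.80%

After the first period: 6,783.1 × 1.12 = 7597.072.
Second-period multiplier: 3,357.9 ÷ 7597.072 ≈ 0.441999.
That is a change of -55.80%.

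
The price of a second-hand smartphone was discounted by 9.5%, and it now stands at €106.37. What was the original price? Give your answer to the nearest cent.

€117.54

The overall multiplier applied was 0.905.
So the original price was €106.37 ÷ 0.905 ≈ €117.54.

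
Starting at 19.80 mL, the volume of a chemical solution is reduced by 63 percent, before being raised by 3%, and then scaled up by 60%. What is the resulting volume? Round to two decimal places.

Each change multiplies by a factor: 0.37 × 1.03 × 1.6 = 0.60976.
19.80 × 0.60976 = 12.073248 ≈ 12.07.

12.07 mL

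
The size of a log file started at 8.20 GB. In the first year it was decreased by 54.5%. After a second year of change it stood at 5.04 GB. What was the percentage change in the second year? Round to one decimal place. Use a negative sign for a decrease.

After the first year: 8.20 × 0.455 = 3.731.
Second-year multiplier: 5.04 ÷ 3.731 ≈ 1.35084.
That is a change of 35.1%.

35.1%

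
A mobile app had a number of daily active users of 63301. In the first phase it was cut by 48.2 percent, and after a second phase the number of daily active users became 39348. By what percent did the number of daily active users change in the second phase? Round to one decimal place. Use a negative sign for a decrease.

After the first phase: 63301 × 0.518 = 32789.918.
Second-phase multiplier: 39348 ÷ 32789.918 ≈ 1.2.
That is a change of 20.0%.

20.0%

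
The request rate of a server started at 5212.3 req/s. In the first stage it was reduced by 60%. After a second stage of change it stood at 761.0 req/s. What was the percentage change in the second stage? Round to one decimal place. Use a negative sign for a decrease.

-63.5%

After the first stage: 5212.3 × 0.4 = 2084.92.
Second-stage multiplier: 761.0 ÷ 2084.92 ≈ 0.365.
That is a change of -63.5%.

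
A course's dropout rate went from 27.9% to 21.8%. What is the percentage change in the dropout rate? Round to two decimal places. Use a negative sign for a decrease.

The change is 21.8 − 27.9 = -6.1 percentage points.
Relative to the original 27.9%, that is -6.1 ÷ 27.9 ≈ -21.86%.

-21.86%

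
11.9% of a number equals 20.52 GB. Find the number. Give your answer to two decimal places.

172.44 GB

20.52 GB ÷ 0.119 ≈ 172.44 GB.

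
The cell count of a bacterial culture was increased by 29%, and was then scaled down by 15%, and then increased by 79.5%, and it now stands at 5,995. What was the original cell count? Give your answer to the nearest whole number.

The overall multiplier applied was 1.29 × 0.85 × 1.795 = 1.9682175.
So the original cell count was 5,995 ÷ 1.9682175 ≈ 3,046.

3,046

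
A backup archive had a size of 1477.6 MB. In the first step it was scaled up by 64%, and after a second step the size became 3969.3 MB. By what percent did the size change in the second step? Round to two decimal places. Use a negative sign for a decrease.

After the first step: 1477.6 × 1.64 = 2423.264.
Second-step multiplier: 3969.3 ÷ 2423.264 ≈ 1.637997.
That is a change of 63.80%.

63.80%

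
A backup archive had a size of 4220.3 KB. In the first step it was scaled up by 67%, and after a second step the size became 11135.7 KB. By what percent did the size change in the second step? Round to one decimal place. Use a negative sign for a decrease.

58.0%

After the first step: 4220.3 × 1.67 = 7047.901.
Second-step multiplier: 11135.7 ÷ 7047.901 ≈ 1.58.
That is a change of 58.0%.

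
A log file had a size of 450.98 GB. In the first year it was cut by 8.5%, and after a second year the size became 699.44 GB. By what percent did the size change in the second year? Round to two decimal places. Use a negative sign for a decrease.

69.50%

After the first year: 450.98 × 0.915 = 412.6467.
Second-year multiplier: 699.44 ÷ 412.6467 ≈ 1.695009.
That is a change of 69.50%.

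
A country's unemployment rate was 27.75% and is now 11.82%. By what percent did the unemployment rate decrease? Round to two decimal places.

The change is 11.82 − 27.75 = -15.93 percentage points.
Relative to the original 27.75%, that is -15.93 ÷ 27.75 ≈ -57.41%.
So the unemployment rate fell by 57.41%.

57.41%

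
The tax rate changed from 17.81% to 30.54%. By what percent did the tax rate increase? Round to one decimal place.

71.5%

The change is 30.54 − 17.81 = 12.73 percentage points.
Relative to the original 17.81%, that is 12.73 ÷ 17.81 ≈ 71.5%.
So the tax rate rose by 71.5%.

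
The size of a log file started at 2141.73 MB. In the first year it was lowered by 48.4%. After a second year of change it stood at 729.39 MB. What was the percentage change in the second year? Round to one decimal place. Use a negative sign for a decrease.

After the first year: 2141.73 × 0.516 = 1105.13268.
Second-year multiplier: 729.39 ÷ 1105.13268 ≈ 0.66.
That is a change of -34.0%.

-34.0%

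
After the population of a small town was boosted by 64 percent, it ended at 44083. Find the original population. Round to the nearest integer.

The overall multiplier applied was 1.64.
So the original population was 44083 ÷ 1.64 ≈ 26880.

26880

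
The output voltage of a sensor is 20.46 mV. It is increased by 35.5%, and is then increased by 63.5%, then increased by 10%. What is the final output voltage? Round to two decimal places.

35.5% increase: 20.46 × 1.355 = 27.7233.
Apply the 63.5% increase: 27.7233 × 1.635 = 45.3275955.
10% increase: 45.3275955 × 1.1 = 49.86035505 ≈ 49.86.

49.86 mV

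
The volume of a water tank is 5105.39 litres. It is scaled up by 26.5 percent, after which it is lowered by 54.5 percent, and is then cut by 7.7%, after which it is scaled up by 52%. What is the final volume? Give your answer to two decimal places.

Each change multiplies by a factor: 1.265 × 0.455 × 0.923 × 1.52 = 0.807508702.
5105.39 × 0.807508702 = 4122.64685210378 ≈ 4122.65.

4122.65 litres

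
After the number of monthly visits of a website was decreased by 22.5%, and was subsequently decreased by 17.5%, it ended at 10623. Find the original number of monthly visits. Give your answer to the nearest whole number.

16615

Undoing the 17.5% decrease: 10623 ÷ 0.825 ≈ 12876.363636.
Undoing the 22.5% decrease: 12876.363636 ÷ 0.775 ≈ 16615.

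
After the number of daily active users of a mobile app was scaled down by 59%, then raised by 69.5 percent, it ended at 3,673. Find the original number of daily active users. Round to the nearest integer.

The overall multiplier applied was 0.41 × 1.695 = 0.69495.
So the original number of daily active users was 3,673 ÷ 0.69495 ≈ 5,285.

5,285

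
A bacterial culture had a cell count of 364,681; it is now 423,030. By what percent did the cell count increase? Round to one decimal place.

16.0%

Change: 423,030 − 364,681 = 58,349.
Relative to the original: 58,349 ÷ 364,681 ≈ 16.0%.
So the cell count increased by 16.0%.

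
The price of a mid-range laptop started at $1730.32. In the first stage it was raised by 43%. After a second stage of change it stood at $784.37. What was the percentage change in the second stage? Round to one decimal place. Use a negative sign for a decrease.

-68.3%

After the first stage: $1730.32 × 1.43 = $2474.3576.
Second-stage multiplier: $784.37 ÷ $2474.3576 ≈ 0.317.
That is a change of -68.3%.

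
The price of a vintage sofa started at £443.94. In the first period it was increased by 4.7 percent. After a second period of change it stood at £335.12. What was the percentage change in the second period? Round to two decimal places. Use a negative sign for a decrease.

After the first period: £443.94 × 1.047 = £464.80518.
Second-period multiplier: £335.12 ÷ £464.80518 ≈ 0.72099.
That is a change of -27.90%.

-27.90%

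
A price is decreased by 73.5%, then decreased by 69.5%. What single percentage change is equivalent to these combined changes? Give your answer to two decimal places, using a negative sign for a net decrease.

-91.92%

A 73.5% decrease multiplies by 0.265.
Then a 69.5% decrease: 0.265 × 0.305 = 0.080825.
Overall factor 0.080825, i.e. -91.92%.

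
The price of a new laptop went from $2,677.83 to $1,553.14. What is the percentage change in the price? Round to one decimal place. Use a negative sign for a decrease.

-42.0%

Change: $1,553.14 − $2,677.83 = -$1,124.69.
Relative to the original: -$1,124.69 ÷ $2,677.83 ≈ -42.0%.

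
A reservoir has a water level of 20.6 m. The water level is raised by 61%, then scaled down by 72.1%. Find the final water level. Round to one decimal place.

61% increase: 20.6 × 1.61 = 33.166.
After the 72.1% decrease: 33.166 × 0.279 = 9.253314 ≈ 9.3.

9.3 m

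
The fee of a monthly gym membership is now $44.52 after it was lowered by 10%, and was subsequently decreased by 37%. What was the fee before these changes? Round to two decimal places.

$78.52

The overall multiplier applied was 0.9 × 0.63 = 0.567.
So the original fee was $44.52 ÷ 0.567 ≈ $78.52.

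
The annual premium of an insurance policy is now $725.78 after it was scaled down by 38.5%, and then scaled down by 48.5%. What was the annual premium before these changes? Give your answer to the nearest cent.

$2291.51

The overall multiplier applied was 0.615 × 0.515 = 0.316725.
So the original annual premium was $725.78 ÷ 0.316725 ≈ $2291.51.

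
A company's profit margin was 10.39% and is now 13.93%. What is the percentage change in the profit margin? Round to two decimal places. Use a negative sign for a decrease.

34.07%

The change is 13.93 − 10.39 = 3.54 percentage points.
Relative to the original 10.39%, that is 3.54 ÷ 10.39 ≈ 34.07%.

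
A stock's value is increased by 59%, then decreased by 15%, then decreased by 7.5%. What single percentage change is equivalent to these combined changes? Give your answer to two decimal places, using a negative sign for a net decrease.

The combined multiplier is 1.59 × 0.85 × 0.925 = 1.2501375.
That corresponds to an increase of 25.01%.

25.01%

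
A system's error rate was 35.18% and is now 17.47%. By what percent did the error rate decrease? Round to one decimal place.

The change is 17.47 − 35.18 = -17.71 percentage points.
Relative to the original 35.18%, that is -17.71 ÷ 35.18 ≈ -50.3%.
So the error rate fell by 50.3%.

50.3%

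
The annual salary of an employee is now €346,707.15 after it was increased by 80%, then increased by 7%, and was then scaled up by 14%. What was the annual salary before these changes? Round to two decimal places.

€157,907.10

The overall multiplier applied was 1.8 × 1.07 × 1.14 = 2.19564.
So the original annual salary was €346,707.15 ÷ 2.19564 ≈ €157,907.10.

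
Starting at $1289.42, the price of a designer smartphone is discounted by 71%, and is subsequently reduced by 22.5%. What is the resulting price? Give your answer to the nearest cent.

$289.80

Each change multiplies by a factor: 0.29 × 0.775 = 0.22475.
$1289.42 × 0.22475 = $289.797145 ≈ $289.80.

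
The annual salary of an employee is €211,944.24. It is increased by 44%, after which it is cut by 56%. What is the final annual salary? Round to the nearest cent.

Each change multiplies by a factor: 1.44 × 0.44 = 0.6336.
€211,944.24 × 0.6336 = €134287.870464 ≈ €134,287.87.

€134,287.87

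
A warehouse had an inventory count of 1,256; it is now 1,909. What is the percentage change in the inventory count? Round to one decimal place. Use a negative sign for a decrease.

Change: 1,909 − 1,256 = 653.
Relative to the original: 653 ÷ 1,256 ≈ 52.0%.

52.0%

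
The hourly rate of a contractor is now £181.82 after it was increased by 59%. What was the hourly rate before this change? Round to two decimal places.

The overall multiplier applied was 1.59.
So the original hourly rate was £181.82 ÷ 1.59 ≈ £114.35.

£114.35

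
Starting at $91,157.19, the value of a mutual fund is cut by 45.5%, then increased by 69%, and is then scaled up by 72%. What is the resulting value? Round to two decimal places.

Each change multiplies by a factor: 0.545 × 1.69 × 1.72 = 1.584206.
$91,157.19 × 1.584206 = $144411.76734114 ≈ $144,411.77.

$144,411.77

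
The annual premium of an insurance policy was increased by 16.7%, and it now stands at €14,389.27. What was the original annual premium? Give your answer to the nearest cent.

€12,330.14

The overall multiplier applied was 1.167.
So the original annual premium was €14,389.27 ÷ 1.167 ≈ €12,330.14.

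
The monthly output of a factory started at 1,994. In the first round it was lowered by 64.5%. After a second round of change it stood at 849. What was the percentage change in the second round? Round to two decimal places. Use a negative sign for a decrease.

After the first round: 1,994 × 0.355 = 707.87.
Second-round multiplier: 849 ÷ 707.87 ≈ 1.199373.
That is a change of 19.94%.

19.94%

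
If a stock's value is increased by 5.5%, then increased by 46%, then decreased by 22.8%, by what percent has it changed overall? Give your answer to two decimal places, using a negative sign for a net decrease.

18.91%

The combined multiplier is 1.055 × 1.46 × 0.772 = 1.1891116.
That corresponds to an increase of 18.91%.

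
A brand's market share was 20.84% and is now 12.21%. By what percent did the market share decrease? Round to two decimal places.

41.41%

The change is 12.21 − 20.84 = -8.63 percentage points.
Relative to the original 20.84%, that is -8.63 ÷ 20.84 ≈ -41.41%.
So the market share fell by 41.41%.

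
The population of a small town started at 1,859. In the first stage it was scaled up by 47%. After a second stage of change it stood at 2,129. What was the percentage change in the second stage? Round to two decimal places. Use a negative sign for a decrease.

-22.09%

After the first stage: 1,859 × 1.47 = 2732.73.
Second-stage multiplier: 2,129 ÷ 2732.73 ≈ 0.779074.
That is a change of -22.09%.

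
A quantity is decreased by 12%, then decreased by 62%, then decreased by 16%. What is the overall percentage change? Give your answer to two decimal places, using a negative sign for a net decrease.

A 12% decrease multiplies by 0.88.
Then a 62% decrease: 0.88 × 0.38 = 0.3344.
Then a 16% decrease: 0.3344 × 0.84 = 0.280896.
Overall factor 0.280896, i.e. -71.91%.

-71.91%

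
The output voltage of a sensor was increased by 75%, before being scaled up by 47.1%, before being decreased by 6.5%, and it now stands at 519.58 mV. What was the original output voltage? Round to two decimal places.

215.87 mV

Undoing the 6.5% decrease: 519.58 ÷ 0.935 ≈ 555.700535.
Undoing the 47.1% increase: 555.700535 ÷ 1.471 ≈ 377.770588.
Undoing the 75% increase: 377.770588 ÷ 1.75 ≈ 215.87 mV.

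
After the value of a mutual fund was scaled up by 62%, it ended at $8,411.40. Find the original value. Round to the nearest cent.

The overall multiplier applied was 1.62.
So the original value was $8,411.40 ÷ 1.62 ≈ $5,192.22.

$5,192.22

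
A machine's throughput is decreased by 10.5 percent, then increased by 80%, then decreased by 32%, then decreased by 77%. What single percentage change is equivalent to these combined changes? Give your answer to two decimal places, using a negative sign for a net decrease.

-74.80%

The combined multiplier is 0.895 × 1.8 × 0.68 × 0.23 = 0.2519604.
That corresponds to a decrease of 74.80%.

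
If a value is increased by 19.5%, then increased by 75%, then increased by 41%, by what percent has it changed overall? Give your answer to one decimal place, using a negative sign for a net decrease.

A 19.5% increase multiplies by 1.195.
Then a 75% increase: 1.195 × 1.75 = 2.09125.
Then a 41% increase: 2.09125 × 1.41 = 2.9486625.
Overall factor 2.9486625, i.e. 194.9%.

194.9%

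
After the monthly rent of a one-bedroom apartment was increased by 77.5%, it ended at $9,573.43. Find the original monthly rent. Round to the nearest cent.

$5,393.48

The overall multiplier applied was 1.775.
So the original monthly rent was $9,573.43 ÷ 1.775 ≈ $5,393.48.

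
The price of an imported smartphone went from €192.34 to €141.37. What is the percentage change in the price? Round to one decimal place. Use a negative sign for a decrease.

Change: €141.37 − €192.34 = -€50.97.
Relative to the original: -€50.97 ÷ €192.34 ≈ -26.5%.

-26.5%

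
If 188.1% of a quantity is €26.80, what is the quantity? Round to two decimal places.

€26.80 ÷ 1.881 ≈ €14.25.

€14.25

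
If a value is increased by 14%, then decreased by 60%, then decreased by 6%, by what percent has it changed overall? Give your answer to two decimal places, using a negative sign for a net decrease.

The combined multiplier is 1.14 × 0.4 × 0.94 = 0.42864.
That corresponds to a decrease of 57.14%.

-57.14%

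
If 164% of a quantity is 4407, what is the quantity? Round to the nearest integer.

2687

4407 ÷ 1.64 ≈ 2687.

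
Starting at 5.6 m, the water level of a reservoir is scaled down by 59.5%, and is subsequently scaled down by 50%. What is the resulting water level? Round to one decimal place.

1.1 m

Each change multiplies by a factor: 0.405 × 0.5 = 0.2025.
5.6 × 0.2025 = 1.134 ≈ 1.1.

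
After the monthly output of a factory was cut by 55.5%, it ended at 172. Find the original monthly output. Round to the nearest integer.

The overall multiplier applied was 0.445.
So the original monthly output was 172 ÷ 0.445 ≈ 387.

387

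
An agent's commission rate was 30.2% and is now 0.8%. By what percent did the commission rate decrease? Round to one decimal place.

The change is 0.8 − 30.2 = -29.4 percentage points.
Relative to the original 30.2%, that is -29.4 ÷ 30.2 ≈ -97.4%.
So the commission rate fell by 97.4%.

97.4%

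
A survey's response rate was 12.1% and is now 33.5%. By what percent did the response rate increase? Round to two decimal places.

The change is 33.5 − 12.1 = 21.4 percentage points.
Relative to the original 12.1%, that is 21.4 ÷ 12.1 ≈ 176.86%.
So the response rate rose by 176.86%.

176.86%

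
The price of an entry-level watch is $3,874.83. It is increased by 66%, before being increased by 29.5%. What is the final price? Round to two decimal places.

$8,329.72

Each change multiplies by a factor: 1.66 × 1.295 = 2.1497.
$3,874.83 × 2.1497 = $8329.722051 ≈ $8,329.72.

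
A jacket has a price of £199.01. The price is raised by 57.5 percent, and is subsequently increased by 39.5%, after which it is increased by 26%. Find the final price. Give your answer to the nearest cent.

£550.93

After the 57.5% increase: £199.01 × 1.575 = £313.44075.
After the 39.5% increase: £313.44075 × 1.395 = £437.24984625.
Apply the 26% increase: £437.24984625 × 1.26 = £550.934806275 ≈ £550.93.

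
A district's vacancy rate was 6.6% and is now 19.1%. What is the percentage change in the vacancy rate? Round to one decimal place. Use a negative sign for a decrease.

The change is 19.1 − 6.6 = 12.5 percentage points.
Relative to the original 6.6%, that is 12.5 ÷ 6.6 ≈ 189.4%.

189.4%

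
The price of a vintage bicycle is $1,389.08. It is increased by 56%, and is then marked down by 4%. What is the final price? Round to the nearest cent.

Each change multiplies by a factor: 1.56 × 0.96 = 1.4976.
$1,389.08 × 1.4976 = $2080.286208 ≈ $2,080.29.

$2,080.29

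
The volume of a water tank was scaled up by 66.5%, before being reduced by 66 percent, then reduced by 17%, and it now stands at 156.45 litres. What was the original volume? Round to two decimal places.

The overall multiplier applied was 1.665 × 0.34 × 0.83 = 0.469863.
So the original volume was 156.45 ÷ 0.469863 ≈ 332.97 litres.

332.97 litres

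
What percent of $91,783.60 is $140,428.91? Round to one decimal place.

153.0%

$140,428.91 ÷ $91,783.60 ≈ 153.0%.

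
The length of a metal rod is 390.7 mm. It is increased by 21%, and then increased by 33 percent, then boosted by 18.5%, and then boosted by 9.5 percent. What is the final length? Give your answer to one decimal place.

815.9 mm

Each change multiplies by a factor: 1.21 × 1.33 × 1.185 × 1.095 = 2.0881874475.
390.7 × 2.0881874475 = 815.85483573825 ≈ 815.9.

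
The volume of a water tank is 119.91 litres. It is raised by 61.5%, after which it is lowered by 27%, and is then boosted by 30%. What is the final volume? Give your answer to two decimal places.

183.78 litres

61.5% increase: 119.91 × 1.615 = 193.65465.
Apply the 27% decrease: 193.65465 × 0.73 = 141.3678945.
Apply the 30% increase: 141.3678945 × 1.3 = 183.77826285 ≈ 183.78.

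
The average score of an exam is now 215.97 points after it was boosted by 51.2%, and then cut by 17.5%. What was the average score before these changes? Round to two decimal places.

173.14 points

The overall multiplier applied was 1.512 × 0.825 = 1.2474.
So the original average score was 215.97 ÷ 1.2474 ≈ 173.14 points.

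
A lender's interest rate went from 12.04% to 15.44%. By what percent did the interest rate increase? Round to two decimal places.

The change is 15.44 − 12.04 = 3.40 percentage points.
Relative to the original 12.04%, that is 3.40 ÷ 12.04 ≈ 28.24%.
So the interest rate rose by 28.24%.

28.24%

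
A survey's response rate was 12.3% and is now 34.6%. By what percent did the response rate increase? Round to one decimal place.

The change is 34.6 − 12.3 = 22.3 percentage points.
Relative to the original 12.3%, that is 22.3 ÷ 12.3 ≈ 181.3%.
So the response rate rose by 181.3%.

181.3%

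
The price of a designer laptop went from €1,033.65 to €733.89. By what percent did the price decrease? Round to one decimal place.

29.0%

Change: €733.89 − €1,033.65 = -€299.76.
Relative to the original: -€299.76 ÷ €1,033.65 ≈ -29.0%.
So the price decreased by 29.0%.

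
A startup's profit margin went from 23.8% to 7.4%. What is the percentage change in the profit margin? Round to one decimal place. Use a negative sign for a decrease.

-68.9%

The change is 7.4 − 23.8 = -16.4 percentage points.
Relative to the original 23.8%, that is -16.4 ÷ 23.8 ≈ -68.9%.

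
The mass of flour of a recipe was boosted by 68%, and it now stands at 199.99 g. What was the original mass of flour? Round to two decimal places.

119.04 g

The overall multiplier applied was 1.68.
So the original mass of flour was 199.99 ÷ 1.68 ≈ 119.04 g.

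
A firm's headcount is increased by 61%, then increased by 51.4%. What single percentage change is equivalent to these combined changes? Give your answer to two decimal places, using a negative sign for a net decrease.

143.75%

A 61% increase multiplies by 1.61.
Then a 51.4% increase: 1.61 × 1.514 = 2.43754.
Overall factor 2.43754, i.e. 143.75%.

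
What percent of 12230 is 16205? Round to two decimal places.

16205 ÷ 12230 ≈ 132.50%.

132.50%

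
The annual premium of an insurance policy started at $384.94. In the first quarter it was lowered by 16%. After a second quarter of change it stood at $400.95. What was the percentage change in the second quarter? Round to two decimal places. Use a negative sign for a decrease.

24.00%

After the first quarter: $384.94 × 0.84 = $323.3496.
Second-quarter multiplier: $400.95 ÷ $323.3496 ≈ 1.239989.
That is a change of 24.00%.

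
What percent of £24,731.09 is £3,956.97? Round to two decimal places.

16.00%

£3,956.97 ÷ £24,731.09 ≈ 16.00%.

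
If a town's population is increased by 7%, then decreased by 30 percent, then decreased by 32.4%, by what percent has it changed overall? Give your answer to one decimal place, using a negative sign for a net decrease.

A 7% increase multiplies by 1.07.
Then a 30% decrease: 1.07 × 0.7 = 0.749.
Then a 32.4% decrease: 0.749 × 0.676 = 0.506324.
Overall factor 0.506324, i.e. -49.4%.

-49.4%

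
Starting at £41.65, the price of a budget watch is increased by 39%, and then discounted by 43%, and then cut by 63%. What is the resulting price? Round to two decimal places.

£12.21

After the 39% increase: £41.65 × 1.39 = £57.8935.
43% decrease: £57.8935 × 0.57 = £32.999295.
63% decrease: £32.999295 × 0.37 = £12.20973915 ≈ £12.21.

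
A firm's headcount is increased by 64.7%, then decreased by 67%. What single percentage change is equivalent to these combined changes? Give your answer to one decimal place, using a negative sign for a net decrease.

The combined multiplier is 1.647 × 0.33 = 0.54351.
That corresponds to a decrease of 45.6%.

-45.6%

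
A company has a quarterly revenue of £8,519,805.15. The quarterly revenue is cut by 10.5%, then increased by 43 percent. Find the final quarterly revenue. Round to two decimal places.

Each change multiplies by a factor: 0.895 × 1.43 = 1.27985.
£8,519,805.15 × 1.27985 = £10904072.6212275 ≈ £10,904,072.62.

£10,904,072.62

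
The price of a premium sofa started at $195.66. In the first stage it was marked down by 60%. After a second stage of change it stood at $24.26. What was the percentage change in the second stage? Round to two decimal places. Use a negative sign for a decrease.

After the first stage: $195.66 × 0.4 = $78.264.
Second-stage multiplier: $24.26 ÷ $78.264 ≈ 0.309976.
That is a change of -69.00%.

-69.00%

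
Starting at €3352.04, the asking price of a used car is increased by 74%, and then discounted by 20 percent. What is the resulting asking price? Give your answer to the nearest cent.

Apply the 74% increase: €3352.04 × 1.74 = €5832.5496.
After the 20% decrease: €5832.5496 × 0.8 = €4666.03968 ≈ €4666.04.

€4666.04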